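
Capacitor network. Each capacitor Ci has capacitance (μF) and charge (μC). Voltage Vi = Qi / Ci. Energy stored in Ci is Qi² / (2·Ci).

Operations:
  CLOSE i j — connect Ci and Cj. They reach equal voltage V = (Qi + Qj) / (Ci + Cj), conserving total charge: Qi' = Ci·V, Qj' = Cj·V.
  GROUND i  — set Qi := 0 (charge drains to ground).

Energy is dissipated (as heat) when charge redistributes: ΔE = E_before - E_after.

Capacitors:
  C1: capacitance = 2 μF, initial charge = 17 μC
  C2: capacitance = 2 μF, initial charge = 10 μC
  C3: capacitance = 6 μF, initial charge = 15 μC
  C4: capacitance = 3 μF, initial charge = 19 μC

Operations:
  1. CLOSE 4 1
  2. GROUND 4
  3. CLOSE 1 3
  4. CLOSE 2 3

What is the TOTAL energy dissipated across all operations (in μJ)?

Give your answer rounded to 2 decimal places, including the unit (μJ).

Answer: 98.46 μJ

Derivation:
Initial: C1(2μF, Q=17μC, V=8.50V), C2(2μF, Q=10μC, V=5.00V), C3(6μF, Q=15μC, V=2.50V), C4(3μF, Q=19μC, V=6.33V)
Op 1: CLOSE 4-1: Q_total=36.00, C_total=5.00, V=7.20; Q4=21.60, Q1=14.40; dissipated=2.817
Op 2: GROUND 4: Q4=0; energy lost=77.760
Op 3: CLOSE 1-3: Q_total=29.40, C_total=8.00, V=3.67; Q1=7.35, Q3=22.05; dissipated=16.567
Op 4: CLOSE 2-3: Q_total=32.05, C_total=8.00, V=4.01; Q2=8.01, Q3=24.04; dissipated=1.317
Total dissipated: 98.461 μJ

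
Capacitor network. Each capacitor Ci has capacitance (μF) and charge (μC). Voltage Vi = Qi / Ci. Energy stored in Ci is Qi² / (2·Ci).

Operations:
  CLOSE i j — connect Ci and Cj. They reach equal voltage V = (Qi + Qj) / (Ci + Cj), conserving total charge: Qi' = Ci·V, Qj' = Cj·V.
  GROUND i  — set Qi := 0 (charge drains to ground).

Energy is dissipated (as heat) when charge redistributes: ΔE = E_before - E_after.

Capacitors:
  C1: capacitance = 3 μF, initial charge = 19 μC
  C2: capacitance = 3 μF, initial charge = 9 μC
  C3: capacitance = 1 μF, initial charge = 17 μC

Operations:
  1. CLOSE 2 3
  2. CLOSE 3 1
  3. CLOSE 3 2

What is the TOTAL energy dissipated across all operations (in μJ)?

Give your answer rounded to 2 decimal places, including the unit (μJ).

Answer: 73.52 μJ

Derivation:
Initial: C1(3μF, Q=19μC, V=6.33V), C2(3μF, Q=9μC, V=3.00V), C3(1μF, Q=17μC, V=17.00V)
Op 1: CLOSE 2-3: Q_total=26.00, C_total=4.00, V=6.50; Q2=19.50, Q3=6.50; dissipated=73.500
Op 2: CLOSE 3-1: Q_total=25.50, C_total=4.00, V=6.38; Q3=6.38, Q1=19.12; dissipated=0.010
Op 3: CLOSE 3-2: Q_total=25.88, C_total=4.00, V=6.47; Q3=6.47, Q2=19.41; dissipated=0.006
Total dissipated: 73.516 μJ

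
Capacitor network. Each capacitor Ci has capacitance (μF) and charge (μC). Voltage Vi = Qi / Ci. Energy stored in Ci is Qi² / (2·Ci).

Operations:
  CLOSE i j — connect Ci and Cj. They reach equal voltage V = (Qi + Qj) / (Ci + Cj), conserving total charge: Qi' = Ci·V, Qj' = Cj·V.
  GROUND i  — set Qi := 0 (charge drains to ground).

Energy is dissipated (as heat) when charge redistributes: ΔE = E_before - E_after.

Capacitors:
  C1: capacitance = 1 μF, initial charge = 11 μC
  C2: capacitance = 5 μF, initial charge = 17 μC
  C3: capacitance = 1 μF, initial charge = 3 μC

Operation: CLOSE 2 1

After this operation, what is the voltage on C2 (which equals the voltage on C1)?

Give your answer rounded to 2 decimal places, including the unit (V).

Answer: 4.67 V

Derivation:
Initial: C1(1μF, Q=11μC, V=11.00V), C2(5μF, Q=17μC, V=3.40V), C3(1μF, Q=3μC, V=3.00V)
Op 1: CLOSE 2-1: Q_total=28.00, C_total=6.00, V=4.67; Q2=23.33, Q1=4.67; dissipated=24.067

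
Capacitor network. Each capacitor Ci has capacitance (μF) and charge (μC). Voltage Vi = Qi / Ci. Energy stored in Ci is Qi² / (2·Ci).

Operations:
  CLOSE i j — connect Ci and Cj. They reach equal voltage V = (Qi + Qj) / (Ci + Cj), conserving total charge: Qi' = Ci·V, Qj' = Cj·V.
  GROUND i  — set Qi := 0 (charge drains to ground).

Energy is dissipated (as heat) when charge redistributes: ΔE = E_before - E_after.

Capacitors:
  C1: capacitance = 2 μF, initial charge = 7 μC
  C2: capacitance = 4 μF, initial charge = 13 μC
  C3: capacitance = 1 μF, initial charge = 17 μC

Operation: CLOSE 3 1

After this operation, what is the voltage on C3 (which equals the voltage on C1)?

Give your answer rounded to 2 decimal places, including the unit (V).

Initial: C1(2μF, Q=7μC, V=3.50V), C2(4μF, Q=13μC, V=3.25V), C3(1μF, Q=17μC, V=17.00V)
Op 1: CLOSE 3-1: Q_total=24.00, C_total=3.00, V=8.00; Q3=8.00, Q1=16.00; dissipated=60.750

Answer: 8.00 V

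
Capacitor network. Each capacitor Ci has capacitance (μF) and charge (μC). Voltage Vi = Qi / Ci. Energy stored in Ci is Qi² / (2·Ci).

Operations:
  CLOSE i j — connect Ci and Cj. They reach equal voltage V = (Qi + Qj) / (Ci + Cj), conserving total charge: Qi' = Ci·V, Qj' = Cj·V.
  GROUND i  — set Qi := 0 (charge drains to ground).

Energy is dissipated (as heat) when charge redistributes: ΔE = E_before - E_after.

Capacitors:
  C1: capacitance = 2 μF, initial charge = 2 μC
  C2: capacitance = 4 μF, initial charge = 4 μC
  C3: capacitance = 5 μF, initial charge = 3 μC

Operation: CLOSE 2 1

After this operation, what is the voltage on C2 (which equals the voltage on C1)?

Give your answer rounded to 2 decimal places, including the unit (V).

Answer: 1.00 V

Derivation:
Initial: C1(2μF, Q=2μC, V=1.00V), C2(4μF, Q=4μC, V=1.00V), C3(5μF, Q=3μC, V=0.60V)
Op 1: CLOSE 2-1: Q_total=6.00, C_total=6.00, V=1.00; Q2=4.00, Q1=2.00; dissipated=0.000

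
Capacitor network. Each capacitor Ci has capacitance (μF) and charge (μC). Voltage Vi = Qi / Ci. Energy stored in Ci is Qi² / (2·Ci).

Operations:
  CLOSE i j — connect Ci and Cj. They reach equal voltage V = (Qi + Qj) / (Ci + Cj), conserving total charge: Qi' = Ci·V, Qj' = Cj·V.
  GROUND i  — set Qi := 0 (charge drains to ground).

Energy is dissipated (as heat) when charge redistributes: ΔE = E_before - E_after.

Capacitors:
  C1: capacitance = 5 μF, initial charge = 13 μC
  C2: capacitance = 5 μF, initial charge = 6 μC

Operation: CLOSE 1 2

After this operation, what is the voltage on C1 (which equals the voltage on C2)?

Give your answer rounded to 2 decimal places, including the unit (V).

Initial: C1(5μF, Q=13μC, V=2.60V), C2(5μF, Q=6μC, V=1.20V)
Op 1: CLOSE 1-2: Q_total=19.00, C_total=10.00, V=1.90; Q1=9.50, Q2=9.50; dissipated=2.450

Answer: 1.90 V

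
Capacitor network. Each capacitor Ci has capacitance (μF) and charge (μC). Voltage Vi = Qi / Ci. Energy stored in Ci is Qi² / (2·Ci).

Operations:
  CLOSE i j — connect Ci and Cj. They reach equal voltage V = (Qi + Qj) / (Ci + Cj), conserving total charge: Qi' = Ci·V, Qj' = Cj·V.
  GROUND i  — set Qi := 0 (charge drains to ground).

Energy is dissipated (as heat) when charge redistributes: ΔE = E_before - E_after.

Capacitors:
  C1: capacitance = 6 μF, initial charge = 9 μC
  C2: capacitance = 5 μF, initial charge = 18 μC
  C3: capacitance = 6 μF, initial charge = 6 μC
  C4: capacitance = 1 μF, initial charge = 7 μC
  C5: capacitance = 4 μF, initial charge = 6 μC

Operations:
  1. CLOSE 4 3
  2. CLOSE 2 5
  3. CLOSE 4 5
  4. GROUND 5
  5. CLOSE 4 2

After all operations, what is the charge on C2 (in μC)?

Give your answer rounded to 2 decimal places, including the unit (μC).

Answer: 13.20 μC

Derivation:
Initial: C1(6μF, Q=9μC, V=1.50V), C2(5μF, Q=18μC, V=3.60V), C3(6μF, Q=6μC, V=1.00V), C4(1μF, Q=7μC, V=7.00V), C5(4μF, Q=6μC, V=1.50V)
Op 1: CLOSE 4-3: Q_total=13.00, C_total=7.00, V=1.86; Q4=1.86, Q3=11.14; dissipated=15.429
Op 2: CLOSE 2-5: Q_total=24.00, C_total=9.00, V=2.67; Q2=13.33, Q5=10.67; dissipated=4.900
Op 3: CLOSE 4-5: Q_total=12.52, C_total=5.00, V=2.50; Q4=2.50, Q5=10.02; dissipated=0.262
Op 4: GROUND 5: Q5=0; energy lost=12.548
Op 5: CLOSE 4-2: Q_total=15.84, C_total=6.00, V=2.64; Q4=2.64, Q2=13.20; dissipated=0.011
Final charges: Q1=9.00, Q2=13.20, Q3=11.14, Q4=2.64, Q5=0.00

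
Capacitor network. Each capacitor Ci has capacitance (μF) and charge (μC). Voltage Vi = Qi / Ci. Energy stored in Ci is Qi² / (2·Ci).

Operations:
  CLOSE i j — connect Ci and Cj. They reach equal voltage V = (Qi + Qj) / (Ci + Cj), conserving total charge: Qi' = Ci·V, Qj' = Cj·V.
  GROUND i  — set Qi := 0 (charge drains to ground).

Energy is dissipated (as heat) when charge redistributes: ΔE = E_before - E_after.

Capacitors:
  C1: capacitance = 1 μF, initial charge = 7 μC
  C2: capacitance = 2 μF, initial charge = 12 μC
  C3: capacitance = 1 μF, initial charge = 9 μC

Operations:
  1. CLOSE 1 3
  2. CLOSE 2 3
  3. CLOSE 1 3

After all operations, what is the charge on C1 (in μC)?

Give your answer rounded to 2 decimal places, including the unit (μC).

Initial: C1(1μF, Q=7μC, V=7.00V), C2(2μF, Q=12μC, V=6.00V), C3(1μF, Q=9μC, V=9.00V)
Op 1: CLOSE 1-3: Q_total=16.00, C_total=2.00, V=8.00; Q1=8.00, Q3=8.00; dissipated=1.000
Op 2: CLOSE 2-3: Q_total=20.00, C_total=3.00, V=6.67; Q2=13.33, Q3=6.67; dissipated=1.333
Op 3: CLOSE 1-3: Q_total=14.67, C_total=2.00, V=7.33; Q1=7.33, Q3=7.33; dissipated=0.444
Final charges: Q1=7.33, Q2=13.33, Q3=7.33

Answer: 7.33 μC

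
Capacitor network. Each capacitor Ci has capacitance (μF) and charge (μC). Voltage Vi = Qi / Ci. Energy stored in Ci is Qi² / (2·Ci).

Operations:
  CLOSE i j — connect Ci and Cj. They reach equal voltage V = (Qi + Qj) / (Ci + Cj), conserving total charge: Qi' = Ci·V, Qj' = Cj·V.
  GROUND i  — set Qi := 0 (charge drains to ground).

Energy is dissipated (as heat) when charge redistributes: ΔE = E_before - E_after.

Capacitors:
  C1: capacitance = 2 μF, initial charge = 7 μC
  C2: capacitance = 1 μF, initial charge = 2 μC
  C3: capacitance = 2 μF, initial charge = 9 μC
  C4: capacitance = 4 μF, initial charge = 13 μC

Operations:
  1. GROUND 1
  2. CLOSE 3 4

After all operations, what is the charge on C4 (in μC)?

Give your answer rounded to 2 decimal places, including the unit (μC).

Initial: C1(2μF, Q=7μC, V=3.50V), C2(1μF, Q=2μC, V=2.00V), C3(2μF, Q=9μC, V=4.50V), C4(4μF, Q=13μC, V=3.25V)
Op 1: GROUND 1: Q1=0; energy lost=12.250
Op 2: CLOSE 3-4: Q_total=22.00, C_total=6.00, V=3.67; Q3=7.33, Q4=14.67; dissipated=1.042
Final charges: Q1=0.00, Q2=2.00, Q3=7.33, Q4=14.67

Answer: 14.67 μC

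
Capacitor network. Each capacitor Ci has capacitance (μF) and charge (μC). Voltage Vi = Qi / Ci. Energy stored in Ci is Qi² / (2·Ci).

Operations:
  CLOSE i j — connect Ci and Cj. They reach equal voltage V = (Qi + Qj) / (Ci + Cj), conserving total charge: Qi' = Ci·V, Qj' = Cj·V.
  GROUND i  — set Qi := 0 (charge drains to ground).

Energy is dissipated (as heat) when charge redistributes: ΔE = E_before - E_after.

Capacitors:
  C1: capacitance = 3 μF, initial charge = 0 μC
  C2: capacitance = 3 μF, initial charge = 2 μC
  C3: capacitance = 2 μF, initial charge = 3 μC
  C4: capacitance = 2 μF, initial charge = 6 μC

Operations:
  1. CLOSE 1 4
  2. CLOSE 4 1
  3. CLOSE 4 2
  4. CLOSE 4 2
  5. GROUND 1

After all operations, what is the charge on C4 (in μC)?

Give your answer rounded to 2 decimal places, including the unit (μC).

Initial: C1(3μF, Q=0μC, V=0.00V), C2(3μF, Q=2μC, V=0.67V), C3(2μF, Q=3μC, V=1.50V), C4(2μF, Q=6μC, V=3.00V)
Op 1: CLOSE 1-4: Q_total=6.00, C_total=5.00, V=1.20; Q1=3.60, Q4=2.40; dissipated=5.400
Op 2: CLOSE 4-1: Q_total=6.00, C_total=5.00, V=1.20; Q4=2.40, Q1=3.60; dissipated=0.000
Op 3: CLOSE 4-2: Q_total=4.40, C_total=5.00, V=0.88; Q4=1.76, Q2=2.64; dissipated=0.171
Op 4: CLOSE 4-2: Q_total=4.40, C_total=5.00, V=0.88; Q4=1.76, Q2=2.64; dissipated=0.000
Op 5: GROUND 1: Q1=0; energy lost=2.160
Final charges: Q1=0.00, Q2=2.64, Q3=3.00, Q4=1.76

Answer: 1.76 μC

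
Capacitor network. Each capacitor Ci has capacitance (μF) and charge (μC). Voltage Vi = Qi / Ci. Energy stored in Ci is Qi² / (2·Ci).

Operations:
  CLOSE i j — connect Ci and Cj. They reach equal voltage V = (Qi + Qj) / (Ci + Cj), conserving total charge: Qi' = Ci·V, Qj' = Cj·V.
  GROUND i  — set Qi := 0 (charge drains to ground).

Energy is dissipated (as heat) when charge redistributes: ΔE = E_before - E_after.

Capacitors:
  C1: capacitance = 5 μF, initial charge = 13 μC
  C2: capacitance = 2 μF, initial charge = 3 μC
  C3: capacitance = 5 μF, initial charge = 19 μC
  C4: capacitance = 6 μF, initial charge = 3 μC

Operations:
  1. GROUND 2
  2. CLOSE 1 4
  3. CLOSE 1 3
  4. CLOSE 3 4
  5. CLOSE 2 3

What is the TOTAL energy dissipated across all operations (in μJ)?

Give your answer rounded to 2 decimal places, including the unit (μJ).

Answer: 19.84 μJ

Derivation:
Initial: C1(5μF, Q=13μC, V=2.60V), C2(2μF, Q=3μC, V=1.50V), C3(5μF, Q=19μC, V=3.80V), C4(6μF, Q=3μC, V=0.50V)
Op 1: GROUND 2: Q2=0; energy lost=2.250
Op 2: CLOSE 1-4: Q_total=16.00, C_total=11.00, V=1.45; Q1=7.27, Q4=8.73; dissipated=6.014
Op 3: CLOSE 1-3: Q_total=26.27, C_total=10.00, V=2.63; Q1=13.14, Q3=13.14; dissipated=6.876
Op 4: CLOSE 3-4: Q_total=21.86, C_total=11.00, V=1.99; Q3=9.94, Q4=11.93; dissipated=1.875
Op 5: CLOSE 2-3: Q_total=9.94, C_total=7.00, V=1.42; Q2=2.84, Q3=7.10; dissipated=2.822
Total dissipated: 19.837 μJ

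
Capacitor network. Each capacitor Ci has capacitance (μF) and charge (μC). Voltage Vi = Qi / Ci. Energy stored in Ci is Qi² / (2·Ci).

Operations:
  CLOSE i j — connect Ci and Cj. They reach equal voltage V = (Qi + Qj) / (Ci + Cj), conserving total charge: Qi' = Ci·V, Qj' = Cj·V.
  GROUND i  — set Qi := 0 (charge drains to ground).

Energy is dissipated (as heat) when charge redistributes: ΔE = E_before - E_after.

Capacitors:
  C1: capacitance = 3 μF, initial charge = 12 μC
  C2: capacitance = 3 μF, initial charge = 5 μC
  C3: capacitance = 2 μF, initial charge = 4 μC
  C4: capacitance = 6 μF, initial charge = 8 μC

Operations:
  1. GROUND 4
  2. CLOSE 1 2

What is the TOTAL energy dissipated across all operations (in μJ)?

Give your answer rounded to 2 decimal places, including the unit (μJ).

Answer: 9.42 μJ

Derivation:
Initial: C1(3μF, Q=12μC, V=4.00V), C2(3μF, Q=5μC, V=1.67V), C3(2μF, Q=4μC, V=2.00V), C4(6μF, Q=8μC, V=1.33V)
Op 1: GROUND 4: Q4=0; energy lost=5.333
Op 2: CLOSE 1-2: Q_total=17.00, C_total=6.00, V=2.83; Q1=8.50, Q2=8.50; dissipated=4.083
Total dissipated: 9.417 μJ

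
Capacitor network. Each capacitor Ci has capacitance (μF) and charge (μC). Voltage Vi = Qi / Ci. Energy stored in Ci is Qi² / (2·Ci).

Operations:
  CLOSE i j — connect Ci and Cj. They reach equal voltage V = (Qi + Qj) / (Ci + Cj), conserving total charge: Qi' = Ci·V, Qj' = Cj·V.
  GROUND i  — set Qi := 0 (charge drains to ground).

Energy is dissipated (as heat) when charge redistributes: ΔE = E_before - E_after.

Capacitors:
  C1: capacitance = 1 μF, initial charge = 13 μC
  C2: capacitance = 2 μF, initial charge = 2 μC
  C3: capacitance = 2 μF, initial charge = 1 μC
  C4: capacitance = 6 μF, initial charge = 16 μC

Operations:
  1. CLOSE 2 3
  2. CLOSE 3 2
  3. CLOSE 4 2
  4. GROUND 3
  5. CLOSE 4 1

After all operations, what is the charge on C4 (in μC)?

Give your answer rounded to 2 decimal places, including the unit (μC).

Answer: 22.39 μC

Derivation:
Initial: C1(1μF, Q=13μC, V=13.00V), C2(2μF, Q=2μC, V=1.00V), C3(2μF, Q=1μC, V=0.50V), C4(6μF, Q=16μC, V=2.67V)
Op 1: CLOSE 2-3: Q_total=3.00, C_total=4.00, V=0.75; Q2=1.50, Q3=1.50; dissipated=0.125
Op 2: CLOSE 3-2: Q_total=3.00, C_total=4.00, V=0.75; Q3=1.50, Q2=1.50; dissipated=0.000
Op 3: CLOSE 4-2: Q_total=17.50, C_total=8.00, V=2.19; Q4=13.12, Q2=4.38; dissipated=2.755
Op 4: GROUND 3: Q3=0; energy lost=0.562
Op 5: CLOSE 4-1: Q_total=26.12, C_total=7.00, V=3.73; Q4=22.39, Q1=3.73; dissipated=50.104
Final charges: Q1=3.73, Q2=4.38, Q3=0.00, Q4=22.39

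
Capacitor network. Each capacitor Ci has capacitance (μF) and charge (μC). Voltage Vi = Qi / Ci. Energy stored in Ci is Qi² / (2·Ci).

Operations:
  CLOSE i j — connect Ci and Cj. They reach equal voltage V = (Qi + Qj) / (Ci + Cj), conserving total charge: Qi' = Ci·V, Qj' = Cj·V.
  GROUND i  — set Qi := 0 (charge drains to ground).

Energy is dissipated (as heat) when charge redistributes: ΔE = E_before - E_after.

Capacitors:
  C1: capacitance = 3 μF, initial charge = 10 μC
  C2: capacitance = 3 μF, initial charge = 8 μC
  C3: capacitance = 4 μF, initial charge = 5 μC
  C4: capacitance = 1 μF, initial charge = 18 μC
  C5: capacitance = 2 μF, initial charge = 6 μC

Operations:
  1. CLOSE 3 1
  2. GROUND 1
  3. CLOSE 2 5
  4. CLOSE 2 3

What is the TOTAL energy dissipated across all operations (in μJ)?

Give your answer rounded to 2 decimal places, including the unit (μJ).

Initial: C1(3μF, Q=10μC, V=3.33V), C2(3μF, Q=8μC, V=2.67V), C3(4μF, Q=5μC, V=1.25V), C4(1μF, Q=18μC, V=18.00V), C5(2μF, Q=6μC, V=3.00V)
Op 1: CLOSE 3-1: Q_total=15.00, C_total=7.00, V=2.14; Q3=8.57, Q1=6.43; dissipated=3.720
Op 2: GROUND 1: Q1=0; energy lost=6.888
Op 3: CLOSE 2-5: Q_total=14.00, C_total=5.00, V=2.80; Q2=8.40, Q5=5.60; dissipated=0.067
Op 4: CLOSE 2-3: Q_total=16.97, C_total=7.00, V=2.42; Q2=7.27, Q3=9.70; dissipated=0.370
Total dissipated: 11.045 μJ

Answer: 11.04 μJ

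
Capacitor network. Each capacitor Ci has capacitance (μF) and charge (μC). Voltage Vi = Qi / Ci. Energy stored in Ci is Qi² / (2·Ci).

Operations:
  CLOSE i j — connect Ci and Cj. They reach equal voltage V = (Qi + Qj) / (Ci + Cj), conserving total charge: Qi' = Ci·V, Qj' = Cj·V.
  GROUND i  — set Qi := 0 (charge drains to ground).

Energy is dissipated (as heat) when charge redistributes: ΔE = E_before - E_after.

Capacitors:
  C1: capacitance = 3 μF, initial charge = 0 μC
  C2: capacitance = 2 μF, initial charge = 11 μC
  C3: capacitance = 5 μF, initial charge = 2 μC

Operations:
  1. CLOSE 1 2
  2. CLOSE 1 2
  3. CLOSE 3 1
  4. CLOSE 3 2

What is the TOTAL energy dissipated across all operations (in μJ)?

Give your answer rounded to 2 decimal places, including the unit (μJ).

Answer: 22.09 μJ

Derivation:
Initial: C1(3μF, Q=0μC, V=0.00V), C2(2μF, Q=11μC, V=5.50V), C3(5μF, Q=2μC, V=0.40V)
Op 1: CLOSE 1-2: Q_total=11.00, C_total=5.00, V=2.20; Q1=6.60, Q2=4.40; dissipated=18.150
Op 2: CLOSE 1-2: Q_total=11.00, C_total=5.00, V=2.20; Q1=6.60, Q2=4.40; dissipated=0.000
Op 3: CLOSE 3-1: Q_total=8.60, C_total=8.00, V=1.07; Q3=5.38, Q1=3.23; dissipated=3.038
Op 4: CLOSE 3-2: Q_total=9.78, C_total=7.00, V=1.40; Q3=6.98, Q2=2.79; dissipated=0.904
Total dissipated: 22.092 μJ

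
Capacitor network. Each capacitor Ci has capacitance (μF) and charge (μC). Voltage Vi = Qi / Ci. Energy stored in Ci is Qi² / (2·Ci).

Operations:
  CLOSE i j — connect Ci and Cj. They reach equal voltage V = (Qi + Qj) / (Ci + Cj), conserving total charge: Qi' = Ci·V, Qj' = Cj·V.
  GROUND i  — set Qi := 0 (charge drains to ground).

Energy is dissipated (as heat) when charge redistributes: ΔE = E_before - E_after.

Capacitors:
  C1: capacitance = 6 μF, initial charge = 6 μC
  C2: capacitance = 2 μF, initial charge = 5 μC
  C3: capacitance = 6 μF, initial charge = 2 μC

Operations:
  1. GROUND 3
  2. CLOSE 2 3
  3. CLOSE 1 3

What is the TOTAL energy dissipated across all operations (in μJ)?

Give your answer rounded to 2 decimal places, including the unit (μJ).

Answer: 5.23 μJ

Derivation:
Initial: C1(6μF, Q=6μC, V=1.00V), C2(2μF, Q=5μC, V=2.50V), C3(6μF, Q=2μC, V=0.33V)
Op 1: GROUND 3: Q3=0; energy lost=0.333
Op 2: CLOSE 2-3: Q_total=5.00, C_total=8.00, V=0.62; Q2=1.25, Q3=3.75; dissipated=4.688
Op 3: CLOSE 1-3: Q_total=9.75, C_total=12.00, V=0.81; Q1=4.88, Q3=4.88; dissipated=0.211
Total dissipated: 5.232 μJ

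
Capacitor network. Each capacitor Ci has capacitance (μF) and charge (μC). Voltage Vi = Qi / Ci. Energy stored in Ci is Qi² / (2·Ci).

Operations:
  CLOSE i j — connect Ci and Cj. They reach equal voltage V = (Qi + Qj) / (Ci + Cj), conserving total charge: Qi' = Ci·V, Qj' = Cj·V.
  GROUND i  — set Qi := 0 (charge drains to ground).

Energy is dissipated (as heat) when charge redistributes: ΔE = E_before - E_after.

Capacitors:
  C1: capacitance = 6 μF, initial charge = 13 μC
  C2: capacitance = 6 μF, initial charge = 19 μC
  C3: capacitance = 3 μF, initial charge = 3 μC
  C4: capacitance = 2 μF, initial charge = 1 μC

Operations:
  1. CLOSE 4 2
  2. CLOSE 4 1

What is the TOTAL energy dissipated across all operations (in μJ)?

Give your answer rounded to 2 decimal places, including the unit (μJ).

Initial: C1(6μF, Q=13μC, V=2.17V), C2(6μF, Q=19μC, V=3.17V), C3(3μF, Q=3μC, V=1.00V), C4(2μF, Q=1μC, V=0.50V)
Op 1: CLOSE 4-2: Q_total=20.00, C_total=8.00, V=2.50; Q4=5.00, Q2=15.00; dissipated=5.333
Op 2: CLOSE 4-1: Q_total=18.00, C_total=8.00, V=2.25; Q4=4.50, Q1=13.50; dissipated=0.083
Total dissipated: 5.417 μJ

Answer: 5.42 μJ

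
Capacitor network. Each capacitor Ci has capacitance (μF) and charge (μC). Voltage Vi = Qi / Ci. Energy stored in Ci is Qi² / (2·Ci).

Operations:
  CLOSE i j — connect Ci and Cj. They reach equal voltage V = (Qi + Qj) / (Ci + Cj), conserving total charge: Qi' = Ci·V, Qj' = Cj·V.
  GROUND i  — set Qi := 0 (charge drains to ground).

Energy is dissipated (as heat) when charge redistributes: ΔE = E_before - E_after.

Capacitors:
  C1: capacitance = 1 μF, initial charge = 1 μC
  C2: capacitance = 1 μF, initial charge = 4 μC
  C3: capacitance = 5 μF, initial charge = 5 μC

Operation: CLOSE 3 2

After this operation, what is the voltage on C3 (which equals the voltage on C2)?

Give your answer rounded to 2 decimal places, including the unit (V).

Initial: C1(1μF, Q=1μC, V=1.00V), C2(1μF, Q=4μC, V=4.00V), C3(5μF, Q=5μC, V=1.00V)
Op 1: CLOSE 3-2: Q_total=9.00, C_total=6.00, V=1.50; Q3=7.50, Q2=1.50; dissipated=3.750

Answer: 1.50 V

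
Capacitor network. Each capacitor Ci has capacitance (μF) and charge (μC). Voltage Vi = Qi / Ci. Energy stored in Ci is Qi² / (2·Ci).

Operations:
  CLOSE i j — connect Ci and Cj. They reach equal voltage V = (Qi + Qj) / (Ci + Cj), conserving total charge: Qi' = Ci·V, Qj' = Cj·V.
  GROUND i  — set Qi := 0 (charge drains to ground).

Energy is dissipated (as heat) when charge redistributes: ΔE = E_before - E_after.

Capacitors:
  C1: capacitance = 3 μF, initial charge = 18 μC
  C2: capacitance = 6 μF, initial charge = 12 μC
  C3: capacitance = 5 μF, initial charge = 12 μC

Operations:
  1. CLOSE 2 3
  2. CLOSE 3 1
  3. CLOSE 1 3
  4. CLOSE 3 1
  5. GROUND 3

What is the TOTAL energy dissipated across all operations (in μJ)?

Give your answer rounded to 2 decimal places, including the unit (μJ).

Initial: C1(3μF, Q=18μC, V=6.00V), C2(6μF, Q=12μC, V=2.00V), C3(5μF, Q=12μC, V=2.40V)
Op 1: CLOSE 2-3: Q_total=24.00, C_total=11.00, V=2.18; Q2=13.09, Q3=10.91; dissipated=0.218
Op 2: CLOSE 3-1: Q_total=28.91, C_total=8.00, V=3.61; Q3=18.07, Q1=10.84; dissipated=13.667
Op 3: CLOSE 1-3: Q_total=28.91, C_total=8.00, V=3.61; Q1=10.84, Q3=18.07; dissipated=0.000
Op 4: CLOSE 3-1: Q_total=28.91, C_total=8.00, V=3.61; Q3=18.07, Q1=10.84; dissipated=0.000
Op 5: GROUND 3: Q3=0; energy lost=32.646
Total dissipated: 46.531 μJ

Answer: 46.53 μJ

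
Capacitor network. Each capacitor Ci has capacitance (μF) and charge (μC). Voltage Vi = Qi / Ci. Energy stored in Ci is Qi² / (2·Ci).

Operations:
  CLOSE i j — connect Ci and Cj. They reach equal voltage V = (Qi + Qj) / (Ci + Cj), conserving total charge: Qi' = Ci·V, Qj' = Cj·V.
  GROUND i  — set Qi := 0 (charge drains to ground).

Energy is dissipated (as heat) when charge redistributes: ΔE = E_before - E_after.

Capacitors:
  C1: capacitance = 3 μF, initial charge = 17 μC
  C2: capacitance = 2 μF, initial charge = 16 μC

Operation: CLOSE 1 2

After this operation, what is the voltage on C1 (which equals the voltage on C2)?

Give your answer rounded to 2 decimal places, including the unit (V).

Answer: 6.60 V

Derivation:
Initial: C1(3μF, Q=17μC, V=5.67V), C2(2μF, Q=16μC, V=8.00V)
Op 1: CLOSE 1-2: Q_total=33.00, C_total=5.00, V=6.60; Q1=19.80, Q2=13.20; dissipated=3.267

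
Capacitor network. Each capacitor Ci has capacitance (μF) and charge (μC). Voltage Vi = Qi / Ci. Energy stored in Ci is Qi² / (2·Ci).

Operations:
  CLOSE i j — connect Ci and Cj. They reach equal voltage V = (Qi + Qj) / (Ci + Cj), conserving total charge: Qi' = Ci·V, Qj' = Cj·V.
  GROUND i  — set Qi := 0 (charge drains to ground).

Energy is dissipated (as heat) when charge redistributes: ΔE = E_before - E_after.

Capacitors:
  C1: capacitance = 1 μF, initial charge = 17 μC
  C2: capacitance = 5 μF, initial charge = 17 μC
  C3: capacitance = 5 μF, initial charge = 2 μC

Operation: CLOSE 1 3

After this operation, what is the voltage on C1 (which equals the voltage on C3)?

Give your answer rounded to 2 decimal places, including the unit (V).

Answer: 3.17 V

Derivation:
Initial: C1(1μF, Q=17μC, V=17.00V), C2(5μF, Q=17μC, V=3.40V), C3(5μF, Q=2μC, V=0.40V)
Op 1: CLOSE 1-3: Q_total=19.00, C_total=6.00, V=3.17; Q1=3.17, Q3=15.83; dissipated=114.817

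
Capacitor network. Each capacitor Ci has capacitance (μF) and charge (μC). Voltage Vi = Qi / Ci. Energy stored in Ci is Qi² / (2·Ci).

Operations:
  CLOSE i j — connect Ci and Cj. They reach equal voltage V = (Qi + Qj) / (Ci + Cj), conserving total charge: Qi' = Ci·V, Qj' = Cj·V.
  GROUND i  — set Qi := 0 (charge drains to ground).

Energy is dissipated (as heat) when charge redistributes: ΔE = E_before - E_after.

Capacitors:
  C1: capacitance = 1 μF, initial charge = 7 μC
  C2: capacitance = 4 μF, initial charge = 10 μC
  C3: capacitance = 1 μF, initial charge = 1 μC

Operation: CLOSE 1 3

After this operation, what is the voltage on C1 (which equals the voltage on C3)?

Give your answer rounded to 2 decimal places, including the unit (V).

Initial: C1(1μF, Q=7μC, V=7.00V), C2(4μF, Q=10μC, V=2.50V), C3(1μF, Q=1μC, V=1.00V)
Op 1: CLOSE 1-3: Q_total=8.00, C_total=2.00, V=4.00; Q1=4.00, Q3=4.00; dissipated=9.000

Answer: 4.00 V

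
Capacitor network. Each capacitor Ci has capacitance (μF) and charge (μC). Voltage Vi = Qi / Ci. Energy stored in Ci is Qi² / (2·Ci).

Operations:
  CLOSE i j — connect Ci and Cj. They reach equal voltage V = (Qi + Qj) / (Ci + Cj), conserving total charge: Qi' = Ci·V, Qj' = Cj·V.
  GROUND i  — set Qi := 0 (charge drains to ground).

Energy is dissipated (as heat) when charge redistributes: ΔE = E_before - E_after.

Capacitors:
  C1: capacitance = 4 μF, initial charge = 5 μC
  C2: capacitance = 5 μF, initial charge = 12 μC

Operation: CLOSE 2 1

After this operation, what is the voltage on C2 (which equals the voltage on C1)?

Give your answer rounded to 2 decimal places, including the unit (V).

Answer: 1.89 V

Derivation:
Initial: C1(4μF, Q=5μC, V=1.25V), C2(5μF, Q=12μC, V=2.40V)
Op 1: CLOSE 2-1: Q_total=17.00, C_total=9.00, V=1.89; Q2=9.44, Q1=7.56; dissipated=1.469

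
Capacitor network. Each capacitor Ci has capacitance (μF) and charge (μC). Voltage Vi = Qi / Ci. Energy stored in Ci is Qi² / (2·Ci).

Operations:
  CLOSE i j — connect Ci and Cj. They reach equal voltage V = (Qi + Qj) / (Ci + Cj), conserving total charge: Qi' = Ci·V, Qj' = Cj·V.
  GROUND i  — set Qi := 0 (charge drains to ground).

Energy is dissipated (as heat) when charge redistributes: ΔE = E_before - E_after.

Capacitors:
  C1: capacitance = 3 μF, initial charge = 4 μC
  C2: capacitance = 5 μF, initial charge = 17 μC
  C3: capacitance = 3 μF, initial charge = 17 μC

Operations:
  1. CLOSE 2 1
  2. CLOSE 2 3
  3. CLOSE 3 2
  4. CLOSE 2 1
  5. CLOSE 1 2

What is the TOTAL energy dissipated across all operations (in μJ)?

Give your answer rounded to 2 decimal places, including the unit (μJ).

Initial: C1(3μF, Q=4μC, V=1.33V), C2(5μF, Q=17μC, V=3.40V), C3(3μF, Q=17μC, V=5.67V)
Op 1: CLOSE 2-1: Q_total=21.00, C_total=8.00, V=2.62; Q2=13.12, Q1=7.88; dissipated=4.004
Op 2: CLOSE 2-3: Q_total=30.12, C_total=8.00, V=3.77; Q2=18.83, Q3=11.30; dissipated=8.674
Op 3: CLOSE 3-2: Q_total=30.12, C_total=8.00, V=3.77; Q3=11.30, Q2=18.83; dissipated=0.000
Op 4: CLOSE 2-1: Q_total=26.70, C_total=8.00, V=3.34; Q2=16.69, Q1=10.01; dissipated=1.220
Op 5: CLOSE 1-2: Q_total=26.70, C_total=8.00, V=3.34; Q1=10.01, Q2=16.69; dissipated=0.000
Total dissipated: 13.897 μJ

Answer: 13.90 μJ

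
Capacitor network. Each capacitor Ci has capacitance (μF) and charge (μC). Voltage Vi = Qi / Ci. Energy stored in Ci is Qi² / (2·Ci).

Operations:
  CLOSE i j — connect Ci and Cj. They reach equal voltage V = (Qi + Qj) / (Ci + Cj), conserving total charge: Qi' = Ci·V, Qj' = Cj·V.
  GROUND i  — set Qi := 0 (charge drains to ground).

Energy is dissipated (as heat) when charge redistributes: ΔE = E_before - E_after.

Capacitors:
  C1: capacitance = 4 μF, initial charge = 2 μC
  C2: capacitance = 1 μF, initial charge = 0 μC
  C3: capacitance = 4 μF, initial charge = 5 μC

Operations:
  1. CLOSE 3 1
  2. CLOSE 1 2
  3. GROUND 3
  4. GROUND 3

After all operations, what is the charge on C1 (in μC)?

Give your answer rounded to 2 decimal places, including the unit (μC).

Initial: C1(4μF, Q=2μC, V=0.50V), C2(1μF, Q=0μC, V=0.00V), C3(4μF, Q=5μC, V=1.25V)
Op 1: CLOSE 3-1: Q_total=7.00, C_total=8.00, V=0.88; Q3=3.50, Q1=3.50; dissipated=0.562
Op 2: CLOSE 1-2: Q_total=3.50, C_total=5.00, V=0.70; Q1=2.80, Q2=0.70; dissipated=0.306
Op 3: GROUND 3: Q3=0; energy lost=1.531
Op 4: GROUND 3: Q3=0; energy lost=0.000
Final charges: Q1=2.80, Q2=0.70, Q3=0.00

Answer: 2.80 μC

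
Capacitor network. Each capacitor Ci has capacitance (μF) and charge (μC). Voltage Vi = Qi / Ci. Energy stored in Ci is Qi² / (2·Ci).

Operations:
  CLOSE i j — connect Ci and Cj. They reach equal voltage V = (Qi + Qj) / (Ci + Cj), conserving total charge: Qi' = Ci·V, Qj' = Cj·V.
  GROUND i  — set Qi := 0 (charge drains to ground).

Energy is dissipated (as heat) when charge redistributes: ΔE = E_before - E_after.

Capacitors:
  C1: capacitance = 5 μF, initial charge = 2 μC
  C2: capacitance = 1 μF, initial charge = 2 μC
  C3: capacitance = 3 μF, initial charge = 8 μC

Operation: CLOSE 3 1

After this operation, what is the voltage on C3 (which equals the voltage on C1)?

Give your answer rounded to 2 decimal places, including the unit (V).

Answer: 1.25 V

Derivation:
Initial: C1(5μF, Q=2μC, V=0.40V), C2(1μF, Q=2μC, V=2.00V), C3(3μF, Q=8μC, V=2.67V)
Op 1: CLOSE 3-1: Q_total=10.00, C_total=8.00, V=1.25; Q3=3.75, Q1=6.25; dissipated=4.817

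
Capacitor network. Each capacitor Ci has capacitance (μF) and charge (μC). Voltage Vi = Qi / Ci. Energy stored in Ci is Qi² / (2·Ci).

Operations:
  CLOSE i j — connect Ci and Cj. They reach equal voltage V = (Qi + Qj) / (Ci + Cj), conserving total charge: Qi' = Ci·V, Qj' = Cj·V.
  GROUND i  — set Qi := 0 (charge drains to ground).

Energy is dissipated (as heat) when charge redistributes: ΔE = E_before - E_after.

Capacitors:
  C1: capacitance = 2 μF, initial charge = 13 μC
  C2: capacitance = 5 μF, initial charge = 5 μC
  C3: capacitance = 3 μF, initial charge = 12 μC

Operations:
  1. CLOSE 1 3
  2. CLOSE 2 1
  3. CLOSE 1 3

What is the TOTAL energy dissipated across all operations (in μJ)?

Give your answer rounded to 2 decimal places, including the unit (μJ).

Answer: 20.08 μJ

Derivation:
Initial: C1(2μF, Q=13μC, V=6.50V), C2(5μF, Q=5μC, V=1.00V), C3(3μF, Q=12μC, V=4.00V)
Op 1: CLOSE 1-3: Q_total=25.00, C_total=5.00, V=5.00; Q1=10.00, Q3=15.00; dissipated=3.750
Op 2: CLOSE 2-1: Q_total=15.00, C_total=7.00, V=2.14; Q2=10.71, Q1=4.29; dissipated=11.429
Op 3: CLOSE 1-3: Q_total=19.29, C_total=5.00, V=3.86; Q1=7.71, Q3=11.57; dissipated=4.898
Total dissipated: 20.077 μJ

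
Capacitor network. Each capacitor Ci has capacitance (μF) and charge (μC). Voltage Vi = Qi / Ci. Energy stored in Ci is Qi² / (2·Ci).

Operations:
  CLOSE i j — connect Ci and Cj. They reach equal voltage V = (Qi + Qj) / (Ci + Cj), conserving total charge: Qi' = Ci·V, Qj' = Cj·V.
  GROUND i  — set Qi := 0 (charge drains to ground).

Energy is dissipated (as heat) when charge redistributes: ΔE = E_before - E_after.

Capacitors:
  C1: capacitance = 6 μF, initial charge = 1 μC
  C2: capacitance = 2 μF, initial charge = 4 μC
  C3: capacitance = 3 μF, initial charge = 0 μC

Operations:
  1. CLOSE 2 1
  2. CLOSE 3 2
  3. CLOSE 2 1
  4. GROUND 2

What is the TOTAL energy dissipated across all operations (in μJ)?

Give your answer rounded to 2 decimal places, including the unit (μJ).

Answer: 3.14 μJ

Derivation:
Initial: C1(6μF, Q=1μC, V=0.17V), C2(2μF, Q=4μC, V=2.00V), C3(3μF, Q=0μC, V=0.00V)
Op 1: CLOSE 2-1: Q_total=5.00, C_total=8.00, V=0.62; Q2=1.25, Q1=3.75; dissipated=2.521
Op 2: CLOSE 3-2: Q_total=1.25, C_total=5.00, V=0.25; Q3=0.75, Q2=0.50; dissipated=0.234
Op 3: CLOSE 2-1: Q_total=4.25, C_total=8.00, V=0.53; Q2=1.06, Q1=3.19; dissipated=0.105
Op 4: GROUND 2: Q2=0; energy lost=0.282
Total dissipated: 3.143 μJ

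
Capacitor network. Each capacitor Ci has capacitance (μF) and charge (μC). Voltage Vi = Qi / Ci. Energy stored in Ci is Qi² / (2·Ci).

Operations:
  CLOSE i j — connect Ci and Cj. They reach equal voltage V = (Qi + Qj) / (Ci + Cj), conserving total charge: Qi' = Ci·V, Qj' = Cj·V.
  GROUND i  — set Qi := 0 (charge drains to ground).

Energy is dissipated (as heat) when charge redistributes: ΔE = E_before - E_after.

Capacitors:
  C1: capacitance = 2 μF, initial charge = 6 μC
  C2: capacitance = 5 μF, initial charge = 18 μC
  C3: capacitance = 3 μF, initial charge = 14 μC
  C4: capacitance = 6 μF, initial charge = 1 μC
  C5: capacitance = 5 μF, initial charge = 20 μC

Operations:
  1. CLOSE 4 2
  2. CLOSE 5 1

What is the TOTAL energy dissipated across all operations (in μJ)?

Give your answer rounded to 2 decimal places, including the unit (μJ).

Answer: 16.79 μJ

Derivation:
Initial: C1(2μF, Q=6μC, V=3.00V), C2(5μF, Q=18μC, V=3.60V), C3(3μF, Q=14μC, V=4.67V), C4(6μF, Q=1μC, V=0.17V), C5(5μF, Q=20μC, V=4.00V)
Op 1: CLOSE 4-2: Q_total=19.00, C_total=11.00, V=1.73; Q4=10.36, Q2=8.64; dissipated=16.074
Op 2: CLOSE 5-1: Q_total=26.00, C_total=7.00, V=3.71; Q5=18.57, Q1=7.43; dissipated=0.714
Total dissipated: 16.789 μJ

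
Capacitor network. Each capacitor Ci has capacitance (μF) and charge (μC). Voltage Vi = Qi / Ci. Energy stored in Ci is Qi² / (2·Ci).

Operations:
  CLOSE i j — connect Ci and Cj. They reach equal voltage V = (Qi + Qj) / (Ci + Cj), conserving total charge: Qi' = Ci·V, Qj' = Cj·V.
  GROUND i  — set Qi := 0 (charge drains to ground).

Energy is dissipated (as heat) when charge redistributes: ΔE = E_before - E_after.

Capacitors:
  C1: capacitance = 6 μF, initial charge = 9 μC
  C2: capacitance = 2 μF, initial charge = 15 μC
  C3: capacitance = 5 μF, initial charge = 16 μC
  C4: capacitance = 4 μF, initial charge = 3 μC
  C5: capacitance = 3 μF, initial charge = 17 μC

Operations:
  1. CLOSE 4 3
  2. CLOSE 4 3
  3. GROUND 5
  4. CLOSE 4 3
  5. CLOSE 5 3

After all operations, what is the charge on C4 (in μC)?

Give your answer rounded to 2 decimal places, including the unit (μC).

Initial: C1(6μF, Q=9μC, V=1.50V), C2(2μF, Q=15μC, V=7.50V), C3(5μF, Q=16μC, V=3.20V), C4(4μF, Q=3μC, V=0.75V), C5(3μF, Q=17μC, V=5.67V)
Op 1: CLOSE 4-3: Q_total=19.00, C_total=9.00, V=2.11; Q4=8.44, Q3=10.56; dissipated=6.669
Op 2: CLOSE 4-3: Q_total=19.00, C_total=9.00, V=2.11; Q4=8.44, Q3=10.56; dissipated=0.000
Op 3: GROUND 5: Q5=0; energy lost=48.167
Op 4: CLOSE 4-3: Q_total=19.00, C_total=9.00, V=2.11; Q4=8.44, Q3=10.56; dissipated=0.000
Op 5: CLOSE 5-3: Q_total=10.56, C_total=8.00, V=1.32; Q5=3.96, Q3=6.60; dissipated=4.178
Final charges: Q1=9.00, Q2=15.00, Q3=6.60, Q4=8.44, Q5=3.96

Answer: 8.44 μC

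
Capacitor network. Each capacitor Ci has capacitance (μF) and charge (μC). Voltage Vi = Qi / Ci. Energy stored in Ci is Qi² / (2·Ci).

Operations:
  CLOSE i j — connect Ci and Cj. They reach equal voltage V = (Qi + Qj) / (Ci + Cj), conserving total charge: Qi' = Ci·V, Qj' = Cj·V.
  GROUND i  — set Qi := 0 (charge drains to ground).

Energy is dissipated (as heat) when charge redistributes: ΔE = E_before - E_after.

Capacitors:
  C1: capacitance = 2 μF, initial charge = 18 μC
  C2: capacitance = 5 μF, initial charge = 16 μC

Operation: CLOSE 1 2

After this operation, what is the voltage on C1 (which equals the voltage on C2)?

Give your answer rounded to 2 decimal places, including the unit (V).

Initial: C1(2μF, Q=18μC, V=9.00V), C2(5μF, Q=16μC, V=3.20V)
Op 1: CLOSE 1-2: Q_total=34.00, C_total=7.00, V=4.86; Q1=9.71, Q2=24.29; dissipated=24.029

Answer: 4.86 V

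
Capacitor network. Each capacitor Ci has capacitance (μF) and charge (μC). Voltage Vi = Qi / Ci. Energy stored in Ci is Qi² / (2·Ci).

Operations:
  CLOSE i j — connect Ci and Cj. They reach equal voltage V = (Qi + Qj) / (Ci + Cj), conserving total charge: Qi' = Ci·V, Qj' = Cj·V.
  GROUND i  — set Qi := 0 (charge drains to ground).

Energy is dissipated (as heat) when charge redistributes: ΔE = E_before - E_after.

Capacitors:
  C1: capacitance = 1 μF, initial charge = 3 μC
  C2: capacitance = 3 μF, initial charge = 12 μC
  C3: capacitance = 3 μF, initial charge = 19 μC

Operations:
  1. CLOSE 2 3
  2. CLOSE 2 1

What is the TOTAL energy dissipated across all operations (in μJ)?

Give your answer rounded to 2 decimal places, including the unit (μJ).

Answer: 5.84 μJ

Derivation:
Initial: C1(1μF, Q=3μC, V=3.00V), C2(3μF, Q=12μC, V=4.00V), C3(3μF, Q=19μC, V=6.33V)
Op 1: CLOSE 2-3: Q_total=31.00, C_total=6.00, V=5.17; Q2=15.50, Q3=15.50; dissipated=4.083
Op 2: CLOSE 2-1: Q_total=18.50, C_total=4.00, V=4.62; Q2=13.88, Q1=4.62; dissipated=1.760
Total dissipated: 5.844 μJ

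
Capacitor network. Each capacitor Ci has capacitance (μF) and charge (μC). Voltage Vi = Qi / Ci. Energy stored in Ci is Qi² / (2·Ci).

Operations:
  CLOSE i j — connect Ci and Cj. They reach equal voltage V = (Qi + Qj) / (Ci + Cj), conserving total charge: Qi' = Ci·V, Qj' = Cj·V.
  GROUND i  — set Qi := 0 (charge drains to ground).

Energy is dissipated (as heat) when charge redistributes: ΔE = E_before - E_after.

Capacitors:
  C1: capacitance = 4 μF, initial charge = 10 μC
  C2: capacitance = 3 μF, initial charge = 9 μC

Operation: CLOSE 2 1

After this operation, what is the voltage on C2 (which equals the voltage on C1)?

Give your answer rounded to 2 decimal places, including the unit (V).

Answer: 2.71 V

Derivation:
Initial: C1(4μF, Q=10μC, V=2.50V), C2(3μF, Q=9μC, V=3.00V)
Op 1: CLOSE 2-1: Q_total=19.00, C_total=7.00, V=2.71; Q2=8.14, Q1=10.86; dissipated=0.214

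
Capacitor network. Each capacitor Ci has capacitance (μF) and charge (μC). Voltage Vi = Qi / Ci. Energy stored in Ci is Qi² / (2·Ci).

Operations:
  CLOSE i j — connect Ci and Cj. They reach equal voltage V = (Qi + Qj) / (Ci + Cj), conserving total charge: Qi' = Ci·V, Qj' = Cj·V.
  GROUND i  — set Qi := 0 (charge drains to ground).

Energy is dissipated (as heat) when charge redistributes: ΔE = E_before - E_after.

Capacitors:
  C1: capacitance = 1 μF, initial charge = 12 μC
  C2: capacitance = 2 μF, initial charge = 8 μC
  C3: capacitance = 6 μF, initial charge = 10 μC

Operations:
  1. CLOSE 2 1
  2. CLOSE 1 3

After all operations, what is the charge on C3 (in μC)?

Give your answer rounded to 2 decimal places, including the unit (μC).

Answer: 14.29 μC

Derivation:
Initial: C1(1μF, Q=12μC, V=12.00V), C2(2μF, Q=8μC, V=4.00V), C3(6μF, Q=10μC, V=1.67V)
Op 1: CLOSE 2-1: Q_total=20.00, C_total=3.00, V=6.67; Q2=13.33, Q1=6.67; dissipated=21.333
Op 2: CLOSE 1-3: Q_total=16.67, C_total=7.00, V=2.38; Q1=2.38, Q3=14.29; dissipated=10.714
Final charges: Q1=2.38, Q2=13.33, Q3=14.29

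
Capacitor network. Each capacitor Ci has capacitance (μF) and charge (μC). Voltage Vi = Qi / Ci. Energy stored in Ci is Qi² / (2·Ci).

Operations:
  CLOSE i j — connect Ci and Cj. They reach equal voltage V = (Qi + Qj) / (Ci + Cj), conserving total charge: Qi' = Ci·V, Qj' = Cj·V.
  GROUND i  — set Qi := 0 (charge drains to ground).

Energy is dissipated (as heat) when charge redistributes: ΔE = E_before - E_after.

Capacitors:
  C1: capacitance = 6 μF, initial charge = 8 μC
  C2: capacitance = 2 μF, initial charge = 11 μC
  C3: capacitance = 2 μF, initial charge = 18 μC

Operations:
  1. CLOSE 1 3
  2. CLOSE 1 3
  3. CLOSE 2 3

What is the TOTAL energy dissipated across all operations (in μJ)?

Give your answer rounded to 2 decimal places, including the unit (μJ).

Initial: C1(6μF, Q=8μC, V=1.33V), C2(2μF, Q=11μC, V=5.50V), C3(2μF, Q=18μC, V=9.00V)
Op 1: CLOSE 1-3: Q_total=26.00, C_total=8.00, V=3.25; Q1=19.50, Q3=6.50; dissipated=44.083
Op 2: CLOSE 1-3: Q_total=26.00, C_total=8.00, V=3.25; Q1=19.50, Q3=6.50; dissipated=0.000
Op 3: CLOSE 2-3: Q_total=17.50, C_total=4.00, V=4.38; Q2=8.75, Q3=8.75; dissipated=2.531
Total dissipated: 46.615 μJ

Answer: 46.61 μJ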